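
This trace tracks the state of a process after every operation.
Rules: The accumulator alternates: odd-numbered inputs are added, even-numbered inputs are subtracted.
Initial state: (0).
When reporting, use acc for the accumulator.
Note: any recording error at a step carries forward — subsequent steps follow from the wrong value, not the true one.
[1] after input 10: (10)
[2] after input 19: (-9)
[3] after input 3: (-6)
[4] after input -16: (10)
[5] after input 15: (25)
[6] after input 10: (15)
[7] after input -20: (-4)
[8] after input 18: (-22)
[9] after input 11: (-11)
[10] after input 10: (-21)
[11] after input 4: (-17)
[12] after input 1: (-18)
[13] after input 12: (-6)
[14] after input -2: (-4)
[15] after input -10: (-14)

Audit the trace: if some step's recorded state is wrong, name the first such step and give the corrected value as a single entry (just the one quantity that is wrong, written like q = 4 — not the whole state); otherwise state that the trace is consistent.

Step 1: acc = 0 + 10 = 10 — same as recorded.
Step 2: acc = 10 - 19 = -9 — same as recorded.
Step 3: acc = -9 + 3 = -6 — verified.
Step 4: acc = -6 - -16 = 10 — consistent with the trace.
Step 5: acc = 10 + 15 = 25 — verified.
Step 6: acc = 25 - 10 = 15 — checks out.
Step 7: acc = 15 + -20 = -5 — first mismatch against the trace.
Step 7 is the first one off; corrected, acc = -5.

step 7, acc = -5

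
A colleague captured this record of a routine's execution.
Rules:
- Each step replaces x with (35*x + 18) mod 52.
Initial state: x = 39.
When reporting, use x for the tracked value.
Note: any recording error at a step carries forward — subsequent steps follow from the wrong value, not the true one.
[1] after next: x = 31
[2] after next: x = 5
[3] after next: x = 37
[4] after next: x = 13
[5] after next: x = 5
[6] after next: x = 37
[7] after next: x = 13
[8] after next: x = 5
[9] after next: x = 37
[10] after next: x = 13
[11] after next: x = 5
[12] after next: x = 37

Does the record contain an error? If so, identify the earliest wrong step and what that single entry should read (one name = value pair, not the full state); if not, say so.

Recomputing the run from the initial state:
step 1: x = 31
step 2: x = 11
step 3: x = 39
step 4: x = 31
step 5: x = 11
step 6: x = 39
step 7: x = 31
step 8: x = 11
step 9: x = 39
step 10: x = 31
step 11: x = 11
step 12: x = 39
The first disagreement with the record is at step 2, where the value should be x = 11.

step 2, x = 11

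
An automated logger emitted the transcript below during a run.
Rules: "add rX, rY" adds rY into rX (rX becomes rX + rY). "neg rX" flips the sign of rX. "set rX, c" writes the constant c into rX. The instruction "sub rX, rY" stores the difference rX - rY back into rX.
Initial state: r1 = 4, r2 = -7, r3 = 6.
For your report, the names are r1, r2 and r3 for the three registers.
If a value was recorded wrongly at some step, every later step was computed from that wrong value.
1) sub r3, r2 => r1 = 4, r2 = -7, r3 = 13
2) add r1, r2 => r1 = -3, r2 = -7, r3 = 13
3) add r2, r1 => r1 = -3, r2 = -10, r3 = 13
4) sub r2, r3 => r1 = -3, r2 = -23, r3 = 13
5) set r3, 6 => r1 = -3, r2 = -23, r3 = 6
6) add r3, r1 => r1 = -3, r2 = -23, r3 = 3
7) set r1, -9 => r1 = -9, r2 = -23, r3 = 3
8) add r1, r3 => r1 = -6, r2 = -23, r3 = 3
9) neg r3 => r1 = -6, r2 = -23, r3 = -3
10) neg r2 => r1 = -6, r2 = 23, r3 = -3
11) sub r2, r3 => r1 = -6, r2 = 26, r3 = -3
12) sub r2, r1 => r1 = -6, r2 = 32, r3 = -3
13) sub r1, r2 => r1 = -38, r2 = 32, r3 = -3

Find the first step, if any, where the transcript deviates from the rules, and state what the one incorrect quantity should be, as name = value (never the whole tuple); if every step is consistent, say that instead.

Step 1: r3 = 6 - -7 = 13 — exactly as logged.
Step 2: r1 = 4 + -7 = -3 — exactly as logged.
Step 3: r2 = -7 + -3 = -10 — in agreement.
Step 4: r2 = -10 - 13 = -23 — no discrepancy.
Step 5: r3 = 6 — verified.
Step 6: r3 = 6 + -3 = 3 — verified.
Step 7: r1 = -9 — consistent with the transcript.
Step 8: r1 = -9 + 3 = -6 — agrees with the transcript.
Step 9: r3 = -(3) = -3 — no discrepancy.
Step 10: r2 = -(-23) = 23 — checks out.
Step 11: r2 = 23 - -3 = 26 — same as recorded.
Step 12: r2 = 26 - -6 = 32 — matches.
Step 13: r1 = -6 - 32 = -38 — matches.
The whole run recomputes cleanly — no discrepancies.

no error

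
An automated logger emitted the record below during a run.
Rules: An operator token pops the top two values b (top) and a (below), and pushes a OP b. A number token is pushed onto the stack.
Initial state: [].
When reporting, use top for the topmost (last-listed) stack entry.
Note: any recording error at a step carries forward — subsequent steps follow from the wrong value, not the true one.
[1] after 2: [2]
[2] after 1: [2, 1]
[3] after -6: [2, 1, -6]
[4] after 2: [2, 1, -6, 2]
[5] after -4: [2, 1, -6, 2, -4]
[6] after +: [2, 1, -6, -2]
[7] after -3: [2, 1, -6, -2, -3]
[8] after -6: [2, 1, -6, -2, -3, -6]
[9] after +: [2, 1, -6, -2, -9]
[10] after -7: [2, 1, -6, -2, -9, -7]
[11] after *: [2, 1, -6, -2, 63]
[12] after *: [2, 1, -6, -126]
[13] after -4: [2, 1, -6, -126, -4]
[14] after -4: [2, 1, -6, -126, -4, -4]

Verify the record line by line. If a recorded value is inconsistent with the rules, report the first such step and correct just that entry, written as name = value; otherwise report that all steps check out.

no error

1. push 2: top = 2 (in agreement)
2. push 1: top = 1 (confirmed correct)
3. push -6: top = -6 (in agreement)
4. push 2: top = 2 (confirmed correct)
5. push -4: top = -4 (same as recorded)
6. 2 + -4 = -2 (in agreement)
7. push -3: top = -3 (in agreement)
8. push -6: top = -6 (consistent with the record)
9. -3 + -6 = -9 (exactly as logged)
10. push -7: top = -7 (exactly as logged)
11. -9 * -7 = 63 (in agreement)
12. -2 * 63 = -126 (exactly as logged)
13. push -4: top = -4 (checks out)
14. push -4: top = -4 (consistent with the record)
All entries verified; no error found.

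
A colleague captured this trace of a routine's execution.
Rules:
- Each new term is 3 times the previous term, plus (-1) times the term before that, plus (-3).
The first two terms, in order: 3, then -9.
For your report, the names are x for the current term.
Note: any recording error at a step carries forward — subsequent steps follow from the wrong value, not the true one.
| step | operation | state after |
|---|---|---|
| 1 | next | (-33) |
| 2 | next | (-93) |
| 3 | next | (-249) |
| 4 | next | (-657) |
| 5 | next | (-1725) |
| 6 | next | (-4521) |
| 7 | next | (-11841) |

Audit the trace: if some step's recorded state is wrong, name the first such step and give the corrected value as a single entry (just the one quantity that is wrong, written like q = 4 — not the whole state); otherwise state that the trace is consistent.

no error

step 1: x = 3*(-9) + (-1)*(3) + (-3) = -33 -> checks out
step 2: x = 3*(-33) + (-1)*(-9) + (-3) = -93 -> same as recorded
step 3: x = 3*(-93) + (-1)*(-33) + (-3) = -249 -> confirmed correct
step 4: x = 3*(-249) + (-1)*(-93) + (-3) = -657 -> same as recorded
step 5: x = 3*(-657) + (-1)*(-249) + (-3) = -1725 -> confirmed correct
step 6: x = 3*(-1725) + (-1)*(-657) + (-3) = -4521 -> agrees with the trace
step 7: x = 3*(-4521) + (-1)*(-1725) + (-3) = -11841 -> no discrepancy
Every step is consistent.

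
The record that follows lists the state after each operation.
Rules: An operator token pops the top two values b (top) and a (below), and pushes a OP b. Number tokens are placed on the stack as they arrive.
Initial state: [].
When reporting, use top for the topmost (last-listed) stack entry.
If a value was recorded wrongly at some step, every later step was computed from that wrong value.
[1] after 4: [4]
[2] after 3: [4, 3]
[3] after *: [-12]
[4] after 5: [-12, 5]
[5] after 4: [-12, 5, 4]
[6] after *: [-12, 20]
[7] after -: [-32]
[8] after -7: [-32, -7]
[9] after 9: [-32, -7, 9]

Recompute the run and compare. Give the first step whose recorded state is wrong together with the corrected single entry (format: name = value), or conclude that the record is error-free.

step 3, top = 12

1. push 4: top = 4 (checks out)
2. push 3: top = 3 (consistent with the record)
3. 4 * 3 = 12 (first mismatch against the record)
The earliest wrong entry is at step 3: it should read top = 12.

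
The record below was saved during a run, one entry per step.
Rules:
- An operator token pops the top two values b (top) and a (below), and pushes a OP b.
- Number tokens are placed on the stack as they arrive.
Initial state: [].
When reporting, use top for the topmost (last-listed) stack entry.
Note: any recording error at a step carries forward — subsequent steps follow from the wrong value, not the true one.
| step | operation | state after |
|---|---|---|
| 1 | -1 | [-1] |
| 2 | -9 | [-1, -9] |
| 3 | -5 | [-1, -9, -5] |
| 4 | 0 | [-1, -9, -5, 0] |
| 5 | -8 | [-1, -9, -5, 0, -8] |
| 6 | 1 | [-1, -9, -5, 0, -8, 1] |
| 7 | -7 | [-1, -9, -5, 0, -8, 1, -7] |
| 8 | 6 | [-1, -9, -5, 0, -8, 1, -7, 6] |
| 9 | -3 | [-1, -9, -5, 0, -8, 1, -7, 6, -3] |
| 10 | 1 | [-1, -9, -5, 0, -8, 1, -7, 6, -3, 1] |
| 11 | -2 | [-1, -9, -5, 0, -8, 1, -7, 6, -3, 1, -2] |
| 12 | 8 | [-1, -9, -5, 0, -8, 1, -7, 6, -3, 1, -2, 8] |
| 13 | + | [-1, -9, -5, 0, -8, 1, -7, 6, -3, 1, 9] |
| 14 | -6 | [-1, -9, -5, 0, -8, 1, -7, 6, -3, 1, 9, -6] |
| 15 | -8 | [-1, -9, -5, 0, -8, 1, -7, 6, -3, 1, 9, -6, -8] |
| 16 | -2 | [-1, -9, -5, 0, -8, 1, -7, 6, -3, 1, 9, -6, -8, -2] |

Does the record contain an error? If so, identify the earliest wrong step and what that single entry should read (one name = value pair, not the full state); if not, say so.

step 1: push -1: top = -1 -> verified
step 2: push -9: top = -9 -> verified
step 3: push -5: top = -5 -> verified
step 4: push 0: top = 0 -> exactly as logged
step 5: push -8: top = -8 -> agrees with the record
step 6: push 1: top = 1 -> no discrepancy
step 7: push -7: top = -7 -> verified
step 8: push 6: top = 6 -> same as recorded
step 9: push -3: top = -3 -> no discrepancy
step 10: push 1: top = 1 -> confirmed correct
step 11: push -2: top = -2 -> checks out
step 12: push 8: top = 8 -> consistent with the record
step 13: -2 + 8 = 6 -> this is not what the record shows
The audit stops at step 13: the recorded entry is wrong and should be top = 6.

step 13, top = 6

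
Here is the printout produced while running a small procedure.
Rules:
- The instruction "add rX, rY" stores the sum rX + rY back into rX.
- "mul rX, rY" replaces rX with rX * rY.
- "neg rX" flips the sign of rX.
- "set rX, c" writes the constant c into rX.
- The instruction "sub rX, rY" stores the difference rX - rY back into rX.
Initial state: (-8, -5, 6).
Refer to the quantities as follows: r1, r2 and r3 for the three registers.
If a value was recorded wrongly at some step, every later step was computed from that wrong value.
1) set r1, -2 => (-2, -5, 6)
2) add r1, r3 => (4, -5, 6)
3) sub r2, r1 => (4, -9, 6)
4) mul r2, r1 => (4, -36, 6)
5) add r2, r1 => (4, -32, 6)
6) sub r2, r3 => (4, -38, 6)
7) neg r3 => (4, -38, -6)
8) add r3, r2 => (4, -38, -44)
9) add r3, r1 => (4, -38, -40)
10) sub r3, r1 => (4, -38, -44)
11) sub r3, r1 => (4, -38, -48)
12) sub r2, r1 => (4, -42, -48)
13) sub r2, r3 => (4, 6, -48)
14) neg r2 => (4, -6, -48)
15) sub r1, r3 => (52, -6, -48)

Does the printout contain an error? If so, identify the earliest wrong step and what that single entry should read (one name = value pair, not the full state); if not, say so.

Step 1: r1 = -2 — no discrepancy.
Step 2: r1 = -2 + 6 = 4 — verified.
Step 3: r2 = -5 - 4 = -9 — verified.
Step 4: r2 = -9 * 4 = -36 — same as recorded.
Step 5: r2 = -36 + 4 = -32 — consistent with the printout.
Step 6: r2 = -32 - 6 = -38 — no discrepancy.
Step 7: r3 = -(6) = -6 — agrees with the printout.
Step 8: r3 = -6 + -38 = -44 — consistent with the printout.
Step 9: r3 = -44 + 4 = -40 — confirmed correct.
Step 10: r3 = -40 - 4 = -44 — confirmed correct.
Step 11: r3 = -44 - 4 = -48 — consistent with the printout.
Step 12: r2 = -38 - 4 = -42 — in agreement.
Step 13: r2 = -42 - -48 = 6 — exactly as logged.
Step 14: r2 = -(6) = -6 — checks out.
Step 15: r1 = 4 - -48 = 52 — confirmed correct.
Nothing is out of place; the run is error-free.

no error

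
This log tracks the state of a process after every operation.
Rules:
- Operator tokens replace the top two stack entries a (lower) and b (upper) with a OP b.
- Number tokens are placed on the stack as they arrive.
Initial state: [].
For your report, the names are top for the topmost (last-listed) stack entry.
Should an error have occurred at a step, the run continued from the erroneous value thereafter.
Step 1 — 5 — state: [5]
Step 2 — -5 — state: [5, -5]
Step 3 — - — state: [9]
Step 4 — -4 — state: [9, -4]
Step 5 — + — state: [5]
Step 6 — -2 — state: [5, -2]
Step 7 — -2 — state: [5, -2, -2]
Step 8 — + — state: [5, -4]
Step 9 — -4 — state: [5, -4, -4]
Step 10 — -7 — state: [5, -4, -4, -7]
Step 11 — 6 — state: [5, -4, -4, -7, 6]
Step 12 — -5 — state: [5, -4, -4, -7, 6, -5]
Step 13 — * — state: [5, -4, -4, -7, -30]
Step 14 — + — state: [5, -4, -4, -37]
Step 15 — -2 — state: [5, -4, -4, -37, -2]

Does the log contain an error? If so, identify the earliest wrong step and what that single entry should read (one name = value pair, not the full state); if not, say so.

step 3, top = 10

Step 1: push 5: top = 5 — verified.
Step 2: push -5: top = -5 — confirmed correct.
Step 3: 5 - -5 = 10 — the entry is off here.
Step 3 is the first one off; corrected, top = 10.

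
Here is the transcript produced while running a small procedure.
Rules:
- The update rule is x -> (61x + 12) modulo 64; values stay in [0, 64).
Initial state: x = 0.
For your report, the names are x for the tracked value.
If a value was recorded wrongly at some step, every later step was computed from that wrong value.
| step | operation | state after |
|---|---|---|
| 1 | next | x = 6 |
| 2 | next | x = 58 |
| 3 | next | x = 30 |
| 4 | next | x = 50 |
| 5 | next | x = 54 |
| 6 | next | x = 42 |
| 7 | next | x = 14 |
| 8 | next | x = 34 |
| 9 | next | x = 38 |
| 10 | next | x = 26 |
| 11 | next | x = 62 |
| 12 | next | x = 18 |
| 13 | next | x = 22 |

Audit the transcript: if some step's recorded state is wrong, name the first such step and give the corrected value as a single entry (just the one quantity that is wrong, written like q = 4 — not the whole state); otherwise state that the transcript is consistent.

step 1, x = 12

Recomputing the run from the initial state:
step 1: x = 12
step 2: x = 40
step 3: x = 20
step 4: x = 16
step 5: x = 28
step 6: x = 56
step 7: x = 36
step 8: x = 32
step 9: x = 44
step 10: x = 8
step 11: x = 52
step 12: x = 48
step 13: x = 60
The first disagreement with the transcript is at step 1, where the value should be x = 12.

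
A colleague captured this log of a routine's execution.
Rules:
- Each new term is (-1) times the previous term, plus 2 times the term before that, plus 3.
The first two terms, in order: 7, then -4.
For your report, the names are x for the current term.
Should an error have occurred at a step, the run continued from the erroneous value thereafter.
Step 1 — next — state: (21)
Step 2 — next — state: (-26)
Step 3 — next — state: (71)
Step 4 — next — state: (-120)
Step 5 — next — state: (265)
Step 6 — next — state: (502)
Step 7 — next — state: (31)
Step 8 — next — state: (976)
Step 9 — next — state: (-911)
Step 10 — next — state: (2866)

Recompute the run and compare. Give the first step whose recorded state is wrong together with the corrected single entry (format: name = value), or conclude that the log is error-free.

step 6, x = -502

1. x = -1*(-4) + (2)*(7) + (3) = 21 (confirmed correct)
2. x = -1*(21) + (2)*(-4) + (3) = -26 (confirmed correct)
3. x = -1*(-26) + (2)*(21) + (3) = 71 (consistent with the log)
4. x = -1*(71) + (2)*(-26) + (3) = -120 (in agreement)
5. x = -1*(-120) + (2)*(71) + (3) = 265 (in agreement)
6. x = -1*(265) + (2)*(-120) + (3) = -502 (first mismatch against the log)
First deviation found at step 6; the corrected entry is x = -502.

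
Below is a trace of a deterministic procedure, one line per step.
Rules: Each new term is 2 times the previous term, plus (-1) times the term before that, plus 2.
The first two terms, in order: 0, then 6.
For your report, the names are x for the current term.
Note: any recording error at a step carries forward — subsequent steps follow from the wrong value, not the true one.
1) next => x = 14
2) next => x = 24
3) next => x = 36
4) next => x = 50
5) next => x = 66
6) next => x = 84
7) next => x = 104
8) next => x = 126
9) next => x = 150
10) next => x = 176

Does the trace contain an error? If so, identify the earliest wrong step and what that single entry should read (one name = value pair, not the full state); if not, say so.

1. x = 2*(6) + (-1)*(0) + (2) = 14 (in agreement)
2. x = 2*(14) + (-1)*(6) + (2) = 24 (consistent with the trace)
3. x = 2*(24) + (-1)*(14) + (2) = 36 (no discrepancy)
4. x = 2*(36) + (-1)*(24) + (2) = 50 (exactly as logged)
5. x = 2*(50) + (-1)*(36) + (2) = 66 (checks out)
6. x = 2*(66) + (-1)*(50) + (2) = 84 (verified)
7. x = 2*(84) + (-1)*(66) + (2) = 104 (matches)
8. x = 2*(104) + (-1)*(84) + (2) = 126 (in agreement)
9. x = 2*(126) + (-1)*(104) + (2) = 150 (exactly as logged)
10. x = 2*(150) + (-1)*(126) + (2) = 176 (agrees with the trace)
No step deviates from the rules.

no error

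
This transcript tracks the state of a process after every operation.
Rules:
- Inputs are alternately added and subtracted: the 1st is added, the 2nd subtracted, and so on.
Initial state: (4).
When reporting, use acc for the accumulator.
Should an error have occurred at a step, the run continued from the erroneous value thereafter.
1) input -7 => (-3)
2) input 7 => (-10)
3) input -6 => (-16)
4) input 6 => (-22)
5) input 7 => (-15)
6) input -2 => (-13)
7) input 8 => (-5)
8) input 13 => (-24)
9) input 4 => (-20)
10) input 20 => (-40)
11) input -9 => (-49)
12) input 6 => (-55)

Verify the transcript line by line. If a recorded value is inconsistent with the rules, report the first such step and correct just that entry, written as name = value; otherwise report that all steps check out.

step 8, acc = -18

1. acc = 4 + -7 = -3 (checks out)
2. acc = -3 - 7 = -10 (exactly as logged)
3. acc = -10 + -6 = -16 (same as recorded)
4. acc = -16 - 6 = -22 (in agreement)
5. acc = -22 + 7 = -15 (agrees with the transcript)
6. acc = -15 - -2 = -13 (same as recorded)
7. acc = -13 + 8 = -5 (exactly as logged)
8. acc = -5 - 13 = -18 (the entry is off here)
The earliest wrong entry is at step 8: it should read acc = -18.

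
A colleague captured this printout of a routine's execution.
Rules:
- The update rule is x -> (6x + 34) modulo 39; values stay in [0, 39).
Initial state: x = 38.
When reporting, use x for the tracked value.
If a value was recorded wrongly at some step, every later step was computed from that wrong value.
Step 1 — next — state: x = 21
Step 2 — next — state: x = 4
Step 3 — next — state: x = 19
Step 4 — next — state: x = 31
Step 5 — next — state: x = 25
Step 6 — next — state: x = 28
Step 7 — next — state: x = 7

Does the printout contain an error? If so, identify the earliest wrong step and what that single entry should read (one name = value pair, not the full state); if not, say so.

step 1, x = 28

Recomputing the run from the initial state:
step 1: x = 28
step 2: x = 7
step 3: x = 37
step 4: x = 22
step 5: x = 10
step 6: x = 16
step 7: x = 13
The first disagreement with the printout is at step 1, where the value should be x = 28.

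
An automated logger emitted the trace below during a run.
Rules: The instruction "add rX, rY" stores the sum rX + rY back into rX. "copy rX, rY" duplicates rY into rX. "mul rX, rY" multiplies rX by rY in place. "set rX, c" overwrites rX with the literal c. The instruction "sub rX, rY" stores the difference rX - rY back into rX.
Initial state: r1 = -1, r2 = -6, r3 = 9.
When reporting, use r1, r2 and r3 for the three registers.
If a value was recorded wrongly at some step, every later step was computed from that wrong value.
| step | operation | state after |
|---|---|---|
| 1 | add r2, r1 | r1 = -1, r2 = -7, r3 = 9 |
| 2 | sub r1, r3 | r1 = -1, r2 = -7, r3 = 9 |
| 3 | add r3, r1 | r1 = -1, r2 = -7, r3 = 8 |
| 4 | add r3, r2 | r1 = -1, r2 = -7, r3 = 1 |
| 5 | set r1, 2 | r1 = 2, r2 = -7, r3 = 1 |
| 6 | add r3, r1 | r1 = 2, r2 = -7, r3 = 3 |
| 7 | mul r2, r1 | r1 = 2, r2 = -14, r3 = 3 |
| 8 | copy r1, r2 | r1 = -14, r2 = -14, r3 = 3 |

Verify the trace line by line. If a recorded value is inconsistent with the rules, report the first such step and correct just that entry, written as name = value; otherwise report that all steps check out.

1. r2 = -6 + -1 = -7 (matches)
2. r1 = -1 - 9 = -10 (this is not what the trace shows)
That makes step 2 the first incorrect line — r1 = -10 is what it should show.

step 2, r1 = -10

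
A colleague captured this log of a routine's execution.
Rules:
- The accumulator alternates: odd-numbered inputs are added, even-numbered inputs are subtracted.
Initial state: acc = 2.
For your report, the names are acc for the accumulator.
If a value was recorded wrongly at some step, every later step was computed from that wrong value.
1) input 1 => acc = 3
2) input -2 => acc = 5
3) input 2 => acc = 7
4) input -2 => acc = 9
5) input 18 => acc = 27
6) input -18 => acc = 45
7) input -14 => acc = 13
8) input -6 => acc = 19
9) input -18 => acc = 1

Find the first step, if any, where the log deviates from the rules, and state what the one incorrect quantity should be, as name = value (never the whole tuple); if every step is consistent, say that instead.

step 7, acc = 31

step 1: acc = 2 + 1 = 3 -> verified
step 2: acc = 3 - -2 = 5 -> in agreement
step 3: acc = 5 + 2 = 7 -> exactly as logged
step 4: acc = 7 - -2 = 9 -> consistent with the log
step 5: acc = 9 + 18 = 27 -> agrees with the log
step 6: acc = 27 - -18 = 45 -> matches
step 7: acc = 45 + -14 = 31 -> a discrepancy with the log
Conclusion: step 7 carries the first error; the entry should be acc = 31.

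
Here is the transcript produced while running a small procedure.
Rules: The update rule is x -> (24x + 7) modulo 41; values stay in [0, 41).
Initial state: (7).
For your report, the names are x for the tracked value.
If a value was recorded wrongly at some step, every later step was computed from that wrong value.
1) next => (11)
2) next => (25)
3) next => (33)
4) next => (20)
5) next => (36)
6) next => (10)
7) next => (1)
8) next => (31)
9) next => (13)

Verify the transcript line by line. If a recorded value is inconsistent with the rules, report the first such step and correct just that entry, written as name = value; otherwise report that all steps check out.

no error

Step 1: x = (24*7 + 7) mod 41 = 11 — agrees with the transcript.
Step 2: x = (24*11 + 7) mod 41 = 25 — exactly as logged.
Step 3: x = (24*25 + 7) mod 41 = 33 — checks out.
Step 4: x = (24*33 + 7) mod 41 = 20 — matches.
Step 5: x = (24*20 + 7) mod 41 = 36 — confirmed correct.
Step 6: x = (24*36 + 7) mod 41 = 10 — no discrepancy.
Step 7: x = (24*10 + 7) mod 41 = 1 — matches.
Step 8: x = (24*1 + 7) mod 41 = 31 — in agreement.
Step 9: x = (24*31 + 7) mod 41 = 13 — confirmed correct.
Nothing is out of place; the run is error-free.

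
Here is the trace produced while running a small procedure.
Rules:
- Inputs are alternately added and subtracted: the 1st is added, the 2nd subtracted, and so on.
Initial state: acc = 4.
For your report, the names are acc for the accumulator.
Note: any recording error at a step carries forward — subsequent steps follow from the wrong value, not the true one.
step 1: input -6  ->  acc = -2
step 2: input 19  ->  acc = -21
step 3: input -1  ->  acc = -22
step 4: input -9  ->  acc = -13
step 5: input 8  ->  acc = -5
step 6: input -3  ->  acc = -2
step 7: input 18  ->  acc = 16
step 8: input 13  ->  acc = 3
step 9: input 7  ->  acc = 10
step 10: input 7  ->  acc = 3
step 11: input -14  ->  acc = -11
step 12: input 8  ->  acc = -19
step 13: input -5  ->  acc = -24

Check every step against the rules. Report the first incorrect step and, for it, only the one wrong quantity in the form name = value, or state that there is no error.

no error

step 1: acc = 4 + -6 = -2 -> same as recorded
step 2: acc = -2 - 19 = -21 -> same as recorded
step 3: acc = -21 + -1 = -22 -> agrees with the trace
step 4: acc = -22 - -9 = -13 -> matches
step 5: acc = -13 + 8 = -5 -> agrees with the trace
step 6: acc = -5 - -3 = -2 -> checks out
step 7: acc = -2 + 18 = 16 -> verified
step 8: acc = 16 - 13 = 3 -> verified
step 9: acc = 3 + 7 = 10 -> in agreement
step 10: acc = 10 - 7 = 3 -> consistent with the trace
step 11: acc = 3 + -14 = -11 -> no discrepancy
step 12: acc = -11 - 8 = -19 -> no discrepancy
step 13: acc = -19 + -5 = -24 -> matches
Nothing is out of place; the run is error-free.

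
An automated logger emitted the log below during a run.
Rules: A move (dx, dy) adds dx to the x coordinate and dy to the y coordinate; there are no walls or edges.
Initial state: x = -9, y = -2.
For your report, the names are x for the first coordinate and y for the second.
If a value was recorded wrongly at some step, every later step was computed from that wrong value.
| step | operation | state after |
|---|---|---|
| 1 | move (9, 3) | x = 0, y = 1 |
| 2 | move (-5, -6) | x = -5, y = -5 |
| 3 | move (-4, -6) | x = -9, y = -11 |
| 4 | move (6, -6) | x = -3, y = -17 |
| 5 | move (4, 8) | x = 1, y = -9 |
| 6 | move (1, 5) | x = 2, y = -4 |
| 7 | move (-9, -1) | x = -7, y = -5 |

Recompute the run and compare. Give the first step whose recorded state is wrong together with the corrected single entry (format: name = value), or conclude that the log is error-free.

Step 1: x = -9 + (9) = 0, y = -2 + (3) = 1 — matches.
Step 2: x = 0 + (-5) = -5, y = 1 + (-6) = -5 — matches.
Step 3: x = -5 + (-4) = -9, y = -5 + (-6) = -11 — verified.
Step 4: x = -9 + (6) = -3, y = -11 + (-6) = -17 — same as recorded.
Step 5: x = -3 + (4) = 1, y = -17 + (8) = -9 — no discrepancy.
Step 6: x = 1 + (1) = 2, y = -9 + (5) = -4 — matches.
Step 7: x = 2 + (-9) = -7, y = -4 + (-1) = -5 — in agreement.
The whole run recomputes cleanly — no discrepancies.

no error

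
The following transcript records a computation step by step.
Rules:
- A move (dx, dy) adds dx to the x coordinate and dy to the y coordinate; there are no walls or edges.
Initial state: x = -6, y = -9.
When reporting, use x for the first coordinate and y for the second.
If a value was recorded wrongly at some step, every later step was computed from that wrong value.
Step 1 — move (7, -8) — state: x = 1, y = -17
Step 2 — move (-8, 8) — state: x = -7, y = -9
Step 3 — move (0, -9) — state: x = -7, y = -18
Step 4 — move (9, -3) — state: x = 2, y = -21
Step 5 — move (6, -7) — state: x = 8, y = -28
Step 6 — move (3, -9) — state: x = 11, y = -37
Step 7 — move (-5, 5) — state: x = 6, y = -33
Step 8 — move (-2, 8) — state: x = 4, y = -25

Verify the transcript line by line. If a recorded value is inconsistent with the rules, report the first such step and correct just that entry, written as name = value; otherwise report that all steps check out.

step 7, y = -32

1. x = -6 + (7) = 1, y = -9 + (-8) = -17 (verified)
2. x = 1 + (-8) = -7, y = -17 + (8) = -9 (verified)
3. x = -7 + (0) = -7, y = -9 + (-9) = -18 (checks out)
4. x = -7 + (9) = 2, y = -18 + (-3) = -21 (matches)
5. x = 2 + (6) = 8, y = -21 + (-7) = -28 (exactly as logged)
6. x = 8 + (3) = 11, y = -28 + (-9) = -37 (in agreement)
7. x = 11 + (-5) = 6, y = -37 + (5) = -32 (first mismatch against the transcript)
First incorrect step: 7; the correct value is y = -32.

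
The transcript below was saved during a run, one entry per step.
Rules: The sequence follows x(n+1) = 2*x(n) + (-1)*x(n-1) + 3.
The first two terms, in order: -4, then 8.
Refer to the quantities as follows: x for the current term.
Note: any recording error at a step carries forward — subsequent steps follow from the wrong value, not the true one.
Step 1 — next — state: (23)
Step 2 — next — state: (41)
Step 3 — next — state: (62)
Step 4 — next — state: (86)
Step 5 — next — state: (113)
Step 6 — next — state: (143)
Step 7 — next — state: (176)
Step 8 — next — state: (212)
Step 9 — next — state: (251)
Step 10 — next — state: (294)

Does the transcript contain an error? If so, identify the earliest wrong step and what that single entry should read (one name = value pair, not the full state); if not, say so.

Step 1: x = 2*(8) + (-1)*(-4) + (3) = 23 — verified.
Step 2: x = 2*(23) + (-1)*(8) + (3) = 41 — confirmed correct.
Step 3: x = 2*(41) + (-1)*(23) + (3) = 62 — confirmed correct.
Step 4: x = 2*(62) + (-1)*(41) + (3) = 86 — same as recorded.
Step 5: x = 2*(86) + (-1)*(62) + (3) = 113 — verified.
Step 6: x = 2*(113) + (-1)*(86) + (3) = 143 — no discrepancy.
Step 7: x = 2*(143) + (-1)*(113) + (3) = 176 — verified.
Step 8: x = 2*(176) + (-1)*(143) + (3) = 212 — in agreement.
Step 9: x = 2*(212) + (-1)*(176) + (3) = 251 — consistent with the transcript.
Step 10: x = 2*(251) + (-1)*(212) + (3) = 293 — a discrepancy with the transcript.
First deviation found at step 10; the corrected entry is x = 293.

step 10, x = 293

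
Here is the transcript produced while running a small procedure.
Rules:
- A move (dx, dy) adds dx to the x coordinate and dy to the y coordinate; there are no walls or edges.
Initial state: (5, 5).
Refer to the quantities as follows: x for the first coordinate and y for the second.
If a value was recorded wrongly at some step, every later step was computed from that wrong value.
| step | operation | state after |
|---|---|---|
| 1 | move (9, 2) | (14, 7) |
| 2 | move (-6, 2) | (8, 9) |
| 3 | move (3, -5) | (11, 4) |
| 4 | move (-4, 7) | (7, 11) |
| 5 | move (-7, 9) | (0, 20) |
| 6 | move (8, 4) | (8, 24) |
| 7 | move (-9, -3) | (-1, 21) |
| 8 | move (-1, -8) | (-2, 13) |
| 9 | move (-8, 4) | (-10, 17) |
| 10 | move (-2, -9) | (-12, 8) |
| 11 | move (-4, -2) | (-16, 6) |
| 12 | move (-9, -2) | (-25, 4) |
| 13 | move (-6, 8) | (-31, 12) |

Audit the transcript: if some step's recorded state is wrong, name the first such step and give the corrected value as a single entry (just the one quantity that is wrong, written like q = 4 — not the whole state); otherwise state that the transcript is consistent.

Step 1: x = 5 + (9) = 14, y = 5 + (2) = 7 — exactly as logged.
Step 2: x = 14 + (-6) = 8, y = 7 + (2) = 9 — no discrepancy.
Step 3: x = 8 + (3) = 11, y = 9 + (-5) = 4 — agrees with the transcript.
Step 4: x = 11 + (-4) = 7, y = 4 + (7) = 11 — matches.
Step 5: x = 7 + (-7) = 0, y = 11 + (9) = 20 — consistent with the transcript.
Step 6: x = 0 + (8) = 8, y = 20 + (4) = 24 — no discrepancy.
Step 7: x = 8 + (-9) = -1, y = 24 + (-3) = 21 — no discrepancy.
Step 8: x = -1 + (-1) = -2, y = 21 + (-8) = 13 — agrees with the transcript.
Step 9: x = -2 + (-8) = -10, y = 13 + (4) = 17 — consistent with the transcript.
Step 10: x = -10 + (-2) = -12, y = 17 + (-9) = 8 — no discrepancy.
Step 11: x = -12 + (-4) = -16, y = 8 + (-2) = 6 — in agreement.
Step 12: x = -16 + (-9) = -25, y = 6 + (-2) = 4 — in agreement.
Step 13: x = -25 + (-6) = -31, y = 4 + (8) = 12 — verified.
Each recorded entry agrees with the recomputation.

no error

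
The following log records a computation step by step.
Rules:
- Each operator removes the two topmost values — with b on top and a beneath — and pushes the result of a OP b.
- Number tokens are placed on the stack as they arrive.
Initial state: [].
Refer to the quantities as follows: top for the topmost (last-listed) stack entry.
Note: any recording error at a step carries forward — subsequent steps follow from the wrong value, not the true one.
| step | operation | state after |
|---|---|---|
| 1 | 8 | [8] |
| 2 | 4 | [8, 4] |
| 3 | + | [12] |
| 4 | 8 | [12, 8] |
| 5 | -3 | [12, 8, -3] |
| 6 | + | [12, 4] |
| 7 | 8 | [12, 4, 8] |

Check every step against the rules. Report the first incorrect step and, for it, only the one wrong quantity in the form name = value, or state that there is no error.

Step 1: push 8: top = 8 — exactly as logged.
Step 2: push 4: top = 4 — exactly as logged.
Step 3: 8 + 4 = 12 — same as recorded.
Step 4: push 8: top = 8 — matches.
Step 5: push -3: top = -3 — no discrepancy.
Step 6: 8 + -3 = 5 — first mismatch against the log.
First deviation found at step 6; the corrected entry is top = 5.

step 6, top = 5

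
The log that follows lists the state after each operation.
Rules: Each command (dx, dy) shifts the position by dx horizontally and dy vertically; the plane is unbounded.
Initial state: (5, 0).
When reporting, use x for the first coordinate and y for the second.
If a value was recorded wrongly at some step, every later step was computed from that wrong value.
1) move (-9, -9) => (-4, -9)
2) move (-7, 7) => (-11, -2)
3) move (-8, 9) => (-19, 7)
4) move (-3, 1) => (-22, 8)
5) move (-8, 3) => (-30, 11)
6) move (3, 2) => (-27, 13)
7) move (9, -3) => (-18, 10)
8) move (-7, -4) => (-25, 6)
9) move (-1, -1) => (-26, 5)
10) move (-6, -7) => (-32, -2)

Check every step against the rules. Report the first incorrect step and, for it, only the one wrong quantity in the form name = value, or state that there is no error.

1. x = 5 + (-9) = -4, y = 0 + (-9) = -9 (in agreement)
2. x = -4 + (-7) = -11, y = -9 + (7) = -2 (in agreement)
3. x = -11 + (-8) = -19, y = -2 + (9) = 7 (matches)
4. x = -19 + (-3) = -22, y = 7 + (1) = 8 (exactly as logged)
5. x = -22 + (-8) = -30, y = 8 + (3) = 11 (consistent with the log)
6. x = -30 + (3) = -27, y = 11 + (2) = 13 (consistent with the log)
7. x = -27 + (9) = -18, y = 13 + (-3) = 10 (exactly as logged)
8. x = -18 + (-7) = -25, y = 10 + (-4) = 6 (matches)
9. x = -25 + (-1) = -26, y = 6 + (-1) = 5 (verified)
10. x = -26 + (-6) = -32, y = 5 + (-7) = -2 (in agreement)
Each recorded entry agrees with the recomputation.

no error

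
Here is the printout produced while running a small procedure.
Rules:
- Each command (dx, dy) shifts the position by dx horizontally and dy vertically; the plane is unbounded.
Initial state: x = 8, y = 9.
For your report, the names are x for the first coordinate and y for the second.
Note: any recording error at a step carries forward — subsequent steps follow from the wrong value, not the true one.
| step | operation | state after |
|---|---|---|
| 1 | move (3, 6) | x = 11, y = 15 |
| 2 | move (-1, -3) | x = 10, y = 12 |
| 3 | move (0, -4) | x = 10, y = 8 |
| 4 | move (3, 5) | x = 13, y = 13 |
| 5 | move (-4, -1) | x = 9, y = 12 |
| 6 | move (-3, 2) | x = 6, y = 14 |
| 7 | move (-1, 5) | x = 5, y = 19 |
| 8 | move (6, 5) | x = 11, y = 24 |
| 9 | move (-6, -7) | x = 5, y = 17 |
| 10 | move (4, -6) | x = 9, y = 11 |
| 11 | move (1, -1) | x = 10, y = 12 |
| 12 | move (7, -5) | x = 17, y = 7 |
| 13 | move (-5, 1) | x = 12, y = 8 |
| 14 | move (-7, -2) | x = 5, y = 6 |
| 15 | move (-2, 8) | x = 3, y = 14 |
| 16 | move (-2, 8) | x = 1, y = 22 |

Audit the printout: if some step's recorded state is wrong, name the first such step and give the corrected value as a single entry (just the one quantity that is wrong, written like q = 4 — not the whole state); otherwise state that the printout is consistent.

Step 1: x = 8 + (3) = 11, y = 9 + (6) = 15 — confirmed correct.
Step 2: x = 11 + (-1) = 10, y = 15 + (-3) = 12 — no discrepancy.
Step 3: x = 10 + (0) = 10, y = 12 + (-4) = 8 — in agreement.
Step 4: x = 10 + (3) = 13, y = 8 + (5) = 13 — agrees with the printout.
Step 5: x = 13 + (-4) = 9, y = 13 + (-1) = 12 — confirmed correct.
Step 6: x = 9 + (-3) = 6, y = 12 + (2) = 14 — checks out.
Step 7: x = 6 + (-1) = 5, y = 14 + (5) = 19 — checks out.
Step 8: x = 5 + (6) = 11, y = 19 + (5) = 24 — confirmed correct.
Step 9: x = 11 + (-6) = 5, y = 24 + (-7) = 17 — exactly as logged.
Step 10: x = 5 + (4) = 9, y = 17 + (-6) = 11 — confirmed correct.
Step 11: x = 9 + (1) = 10, y = 11 + (-1) = 10 — a discrepancy with the printout.
The earliest wrong entry is at step 11: it should read y = 10.

step 11, y = 10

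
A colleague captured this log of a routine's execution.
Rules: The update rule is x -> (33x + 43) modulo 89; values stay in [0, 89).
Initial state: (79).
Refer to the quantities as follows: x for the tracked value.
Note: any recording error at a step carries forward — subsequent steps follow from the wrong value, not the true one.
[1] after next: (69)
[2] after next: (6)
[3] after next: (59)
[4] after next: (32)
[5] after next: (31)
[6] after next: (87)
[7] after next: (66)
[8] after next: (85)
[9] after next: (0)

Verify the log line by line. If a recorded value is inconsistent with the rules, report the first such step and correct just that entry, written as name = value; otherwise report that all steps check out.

step 3, x = 63

Step 1: x = (33*79 + 43) mod 89 = 69 — matches.
Step 2: x = (33*69 + 43) mod 89 = 6 — no discrepancy.
Step 3: x = (33*6 + 43) mod 89 = 63 — first mismatch against the log.
The earliest wrong entry is at step 3: it should read x = 63.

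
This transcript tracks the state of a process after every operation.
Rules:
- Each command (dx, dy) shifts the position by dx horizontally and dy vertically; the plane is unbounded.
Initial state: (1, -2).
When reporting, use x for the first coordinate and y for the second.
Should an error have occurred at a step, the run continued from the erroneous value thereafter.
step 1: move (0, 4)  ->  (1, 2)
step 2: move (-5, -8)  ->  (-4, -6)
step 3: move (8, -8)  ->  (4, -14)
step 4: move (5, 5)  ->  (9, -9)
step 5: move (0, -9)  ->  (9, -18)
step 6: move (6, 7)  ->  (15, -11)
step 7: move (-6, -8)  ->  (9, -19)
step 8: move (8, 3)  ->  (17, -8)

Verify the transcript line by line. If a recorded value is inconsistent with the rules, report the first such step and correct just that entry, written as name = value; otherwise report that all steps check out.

step 8, y = -16

Recomputing the run from the initial state:
step 1: x = 1, y = 2
step 2: x = -4, y = -6
step 3: x = 4, y = -14
step 4: x = 9, y = -9
step 5: x = 9, y = -18
step 6: x = 15, y = -11
step 7: x = 9, y = -19
step 8: x = 17, y = -16
The first disagreement with the transcript is at step 8, where the value should be y = -16.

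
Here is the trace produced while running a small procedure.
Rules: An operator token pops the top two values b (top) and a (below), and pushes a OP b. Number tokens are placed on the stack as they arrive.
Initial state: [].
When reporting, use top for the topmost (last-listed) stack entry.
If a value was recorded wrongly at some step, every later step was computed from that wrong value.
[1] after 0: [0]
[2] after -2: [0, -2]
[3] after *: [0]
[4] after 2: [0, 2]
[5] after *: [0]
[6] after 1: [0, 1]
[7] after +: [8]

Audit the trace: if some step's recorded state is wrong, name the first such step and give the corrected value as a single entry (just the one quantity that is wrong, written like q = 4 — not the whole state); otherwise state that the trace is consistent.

step 7, top = 1

step 1: push 0: top = 0 -> matches
step 2: push -2: top = -2 -> verified
step 3: 0 * -2 = 0 -> checks out
step 4: push 2: top = 2 -> same as recorded
step 5: 0 * 2 = 0 -> checks out
step 6: push 1: top = 1 -> confirmed correct
step 7: 0 + 1 = 1 -> the trace has a different value
That makes step 7 the first incorrect line — top = 1 is what it should show.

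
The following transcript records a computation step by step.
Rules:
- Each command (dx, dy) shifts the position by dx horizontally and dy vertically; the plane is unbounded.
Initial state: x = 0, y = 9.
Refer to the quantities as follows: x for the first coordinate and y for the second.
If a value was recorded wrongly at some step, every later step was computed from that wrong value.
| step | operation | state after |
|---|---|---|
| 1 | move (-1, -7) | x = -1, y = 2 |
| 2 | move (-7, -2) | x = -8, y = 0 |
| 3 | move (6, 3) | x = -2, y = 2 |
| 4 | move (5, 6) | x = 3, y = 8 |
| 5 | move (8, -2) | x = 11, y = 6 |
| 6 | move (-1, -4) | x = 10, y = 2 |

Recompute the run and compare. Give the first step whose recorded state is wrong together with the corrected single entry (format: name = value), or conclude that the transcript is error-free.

Step 1: x = 0 + (-1) = -1, y = 9 + (-7) = 2 — agrees with the transcript.
Step 2: x = -1 + (-7) = -8, y = 2 + (-2) = 0 — in agreement.
Step 3: x = -8 + (6) = -2, y = 0 + (3) = 3 — the recorded entry deviates here.
That makes step 3 the first incorrect line — y = 3 is what it should show.

step 3, y = 3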